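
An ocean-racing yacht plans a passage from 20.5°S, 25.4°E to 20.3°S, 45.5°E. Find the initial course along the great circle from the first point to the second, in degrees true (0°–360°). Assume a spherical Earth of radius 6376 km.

N = sin Δλ·cos φ₂ = +0.3223;  D = cos φ₁ sin φ₂ − sin φ₁ cos φ₂ cos Δλ = -0.0165
initial course = atan2(N, D) = 92.93°

92.9°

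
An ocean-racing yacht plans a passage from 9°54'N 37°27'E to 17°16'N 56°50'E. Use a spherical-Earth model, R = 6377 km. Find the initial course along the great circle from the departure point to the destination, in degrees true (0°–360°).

66.5°

θ = atan2( sin Δλ·cos φ₂ ,  cos φ₁ sin φ₂ − sin φ₁ cos φ₂ cos Δλ )
  = atan2(+0.3169, +0.1375) = 66.54°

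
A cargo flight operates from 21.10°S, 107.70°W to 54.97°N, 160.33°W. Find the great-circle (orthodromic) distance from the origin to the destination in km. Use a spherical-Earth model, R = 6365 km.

Haversine: a = sin²(Δφ/2)+cos φ₁ cos φ₂ sin²(Δλ/2) = 0.48487;  σ = 2·atan2(√a,√(1−a))
σ = 88.266° → d = Rσ = 6365·1.54054 = 9806 km

9806 km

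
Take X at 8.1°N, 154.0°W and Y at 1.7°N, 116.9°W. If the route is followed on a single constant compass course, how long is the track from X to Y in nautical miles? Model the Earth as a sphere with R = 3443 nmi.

2253 nmi

Rhumb course C = atan2(Δλ, Δψ) with Δψ = ln[tan(π/4+φ₂/2)/tan(π/4+φ₁/2)] = -0.1122, Δλ = +0.6475 → C = 99.83°
d = R·|Δφ| / |cos C| = 3443·0.11170 / 0.17069 = 2253 nmi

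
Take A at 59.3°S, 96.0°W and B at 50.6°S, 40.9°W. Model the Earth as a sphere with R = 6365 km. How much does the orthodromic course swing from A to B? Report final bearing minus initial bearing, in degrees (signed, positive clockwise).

-46.4°

Initial bearing θ₁ = atan2(sin Δλ cos φ₂, cos φ₁ sin φ₂ − sin φ₁ cos φ₂ cos Δλ) = 98.98°
Final bearing θ₂ = (initial bearing from the destination back to the start) + 180° = 52.61°
Δθ = θ₂ − θ₁ = -46.4°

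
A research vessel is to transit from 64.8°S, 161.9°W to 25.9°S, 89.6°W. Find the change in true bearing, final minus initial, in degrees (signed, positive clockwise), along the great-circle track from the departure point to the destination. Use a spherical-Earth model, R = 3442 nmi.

At departure: θ₁ = atan2(sin Δλ cos φ₂, cos φ₁ sin φ₂ − sin φ₁ cos φ₂ cos Δλ) = 85.90°
At arrival: θ₂ = atan2(sin Δλ cos φ₁, −cos φ₂ sin φ₁ + sin φ₂ cos φ₁ cos Δλ) = 28.17°
Δθ = θ₂ − θ₁ = -57.7°

-57.7°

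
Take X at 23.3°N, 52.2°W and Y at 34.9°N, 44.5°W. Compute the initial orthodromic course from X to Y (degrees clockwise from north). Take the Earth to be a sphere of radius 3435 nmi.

28.3°

N = sin Δλ·cos φ₂ = +0.1099;  D = cos φ₁ sin φ₂ − sin φ₁ cos φ₂ cos Δλ = +0.2040
initial course = atan2(N, D) = 28.31°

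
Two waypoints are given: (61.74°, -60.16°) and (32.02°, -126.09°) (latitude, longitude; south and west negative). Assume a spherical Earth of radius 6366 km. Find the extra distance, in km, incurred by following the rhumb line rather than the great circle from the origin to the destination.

Great circle: cos σ = sin φ₁ sin φ₂ + cos φ₁ cos φ₂ cos Δλ,  σ = 0.8883 rad → d_gc = 5654.8 km
Rhumb line: Δψ = -0.7889, q = Δφ/Δψ = 0.6575, d_rh = R√(Δφ²+q²Δλ²) = 5839.7 km
Excess = 5839.7 − 5654.8 = 184.9 ≈ 185 km

185 km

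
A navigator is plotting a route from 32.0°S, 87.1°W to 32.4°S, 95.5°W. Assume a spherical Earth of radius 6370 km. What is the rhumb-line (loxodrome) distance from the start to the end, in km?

Δψ = ln[tan(π/4+φ₂/2)/tan(π/4+φ₁/2)] = -0.0083;  Δφ = -0.0070 rad,  Δλ = -0.1466 rad
q = Δφ/Δψ = 0.8462
d = R·√(Δφ² + q²Δλ²) = 6370·0.12425 = 791 km

791 km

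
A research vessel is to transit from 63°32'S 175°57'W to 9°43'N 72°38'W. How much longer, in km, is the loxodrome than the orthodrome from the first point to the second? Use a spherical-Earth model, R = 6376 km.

565 km

Great circle: cos σ = sin φ₁ sin φ₂ + cos φ₁ cos φ₂ cos Δλ,  σ = 1.8258 rad → d_gc = 11641.4 km
Rhumb line: Δψ = +1.6179, q = Δφ/Δψ = 0.7902, d_rh = R√(Δφ²+q²Δλ²) = 12206.0 km
Excess = 12206.0 − 11641.4 = 564.6 ≈ 565 km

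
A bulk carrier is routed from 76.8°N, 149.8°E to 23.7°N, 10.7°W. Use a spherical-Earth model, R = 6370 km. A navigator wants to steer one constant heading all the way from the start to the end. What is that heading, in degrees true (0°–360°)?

Meridional parts: M(φ₁)=+2.1567, M(φ₂)=+0.4260 → ΔM = -1.7308;  Δλ = -2.8013 rad
tan C = Δλ / ΔM = +1.6185 → C = 238.29°

238.3°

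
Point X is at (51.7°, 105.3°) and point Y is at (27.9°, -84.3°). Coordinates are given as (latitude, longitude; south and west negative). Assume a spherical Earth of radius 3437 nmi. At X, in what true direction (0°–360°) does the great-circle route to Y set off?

8.6°

θ = atan2( sin Δλ·cos φ₂ ,  cos φ₁ sin φ₂ − sin φ₁ cos φ₂ cos Δλ )
  = atan2(+0.1474, +0.9739) = 8.61°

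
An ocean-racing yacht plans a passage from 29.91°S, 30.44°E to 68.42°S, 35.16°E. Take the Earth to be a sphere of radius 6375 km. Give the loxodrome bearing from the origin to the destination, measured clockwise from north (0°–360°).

175.8°

Meridional parts: M(φ₁)=-0.5475, M(φ₂)=-1.6577 → ΔM = -1.1102;  Δλ = +0.0824 rad
tan C = Δλ / ΔM = -0.0742 → C = 175.76°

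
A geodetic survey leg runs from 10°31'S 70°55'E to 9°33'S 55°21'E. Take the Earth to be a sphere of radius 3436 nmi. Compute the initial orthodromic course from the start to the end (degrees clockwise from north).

θ = atan2( sin Δλ·cos φ₂ ,  cos φ₁ sin φ₂ − sin φ₁ cos φ₂ cos Δλ )
  = atan2(-0.2646, +0.0103) = 272.22°

272.2°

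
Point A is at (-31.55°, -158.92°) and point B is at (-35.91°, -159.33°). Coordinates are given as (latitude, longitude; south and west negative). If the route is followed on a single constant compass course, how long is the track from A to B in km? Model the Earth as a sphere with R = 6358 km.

485 km

Δψ = ln[tan(π/4+φ₂/2)/tan(π/4+φ₁/2)] = -0.0915;  Δφ = -0.0761 rad,  Δλ = -0.0072 rad
q = Δφ/Δψ = 0.8313
d = R·√(Δφ² + q²Δλ²) = 6358·0.07633 = 485 km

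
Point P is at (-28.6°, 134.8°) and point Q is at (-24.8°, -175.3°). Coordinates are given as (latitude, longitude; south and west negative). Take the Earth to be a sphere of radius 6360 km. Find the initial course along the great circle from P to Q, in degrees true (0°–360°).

97.3°

N = sin Δλ·cos φ₂ = +0.6944;  D = cos φ₁ sin φ₂ − sin φ₁ cos φ₂ cos Δλ = -0.0884
initial course = atan2(N, D) = 97.25°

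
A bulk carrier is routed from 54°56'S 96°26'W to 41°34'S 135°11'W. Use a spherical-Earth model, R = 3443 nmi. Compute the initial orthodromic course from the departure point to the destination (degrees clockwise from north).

N = sin Δλ·cos φ₂ = -0.4683;  D = cos φ₁ sin φ₂ − sin φ₁ cos φ₂ cos Δλ = +0.0964
initial course = atan2(N, D) = 281.63°

281.6°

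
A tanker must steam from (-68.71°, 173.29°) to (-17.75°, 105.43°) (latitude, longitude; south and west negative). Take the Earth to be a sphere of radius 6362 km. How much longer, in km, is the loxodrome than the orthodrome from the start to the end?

236 km

Great circle: cos σ = sin φ₁ sin φ₂ + cos φ₁ cos φ₂ cos Δλ,  σ = 1.1435 rad → d_gc = 7275.2 km
Rhumb line: Δψ = +1.3567, q = Δφ/Δψ = 0.6556, d_rh = R√(Δφ²+q²Δλ²) = 7511.4 km
Excess = 7511.4 − 7275.2 = 236.2 ≈ 236 km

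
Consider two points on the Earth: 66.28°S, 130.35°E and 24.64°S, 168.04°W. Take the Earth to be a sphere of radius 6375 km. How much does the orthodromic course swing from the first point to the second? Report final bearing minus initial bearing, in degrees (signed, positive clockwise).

At departure: θ₁ = atan2(sin Δλ cos φ₂, cos φ₁ sin φ₂ − sin φ₁ cos φ₂ cos Δλ) = 74.09°
At arrival: θ₂ = atan2(sin Δλ cos φ₁, −cos φ₂ sin φ₁ + sin φ₂ cos φ₁ cos Δλ) = 25.19°
Δθ = θ₂ − θ₁ = -48.9°

-48.9°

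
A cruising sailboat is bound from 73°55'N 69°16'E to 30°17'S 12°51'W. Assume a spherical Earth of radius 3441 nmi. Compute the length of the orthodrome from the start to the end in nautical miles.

7018 nmi

Haversine: a = sin²(Δφ/2)+cos φ₁ cos φ₂ sin²(Δλ/2) = 0.72586;  σ = 2·atan2(√a,√(1−a))
σ = 116.855° → d = Rσ = 3441·2.03950 = 7018 nmi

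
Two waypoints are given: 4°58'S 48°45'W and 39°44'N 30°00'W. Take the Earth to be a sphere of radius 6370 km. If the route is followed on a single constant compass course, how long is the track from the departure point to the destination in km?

Δψ = ln[tan(π/4+φ₂/2)/tan(π/4+φ₁/2)] = +0.8436;  Δφ = +0.7802 rad,  Δλ = +0.3272 rad
q = Δφ/Δψ = 0.9248
d = R·√(Δφ² + q²Δλ²) = 6370·0.83680 = 5330 km

5330 km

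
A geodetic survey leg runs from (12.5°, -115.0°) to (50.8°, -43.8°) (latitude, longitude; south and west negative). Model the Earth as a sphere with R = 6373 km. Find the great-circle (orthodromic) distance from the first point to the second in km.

Haversine: a = sin²(Δφ/2)+cos φ₁ cos φ₂ sin²(Δλ/2) = 0.31671;  σ = 2·atan2(√a,√(1−a))
σ = 68.495° → d = Rσ = 6373·1.19546 = 7619 km

7619 km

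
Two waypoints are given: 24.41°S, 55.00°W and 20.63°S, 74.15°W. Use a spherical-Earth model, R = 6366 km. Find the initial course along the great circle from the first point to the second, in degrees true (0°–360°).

N = sin Δλ·cos φ₂ = -0.3070;  D = cos φ₁ sin φ₂ − sin φ₁ cos φ₂ cos Δλ = +0.0445
initial course = atan2(N, D) = 278.25°

278.3°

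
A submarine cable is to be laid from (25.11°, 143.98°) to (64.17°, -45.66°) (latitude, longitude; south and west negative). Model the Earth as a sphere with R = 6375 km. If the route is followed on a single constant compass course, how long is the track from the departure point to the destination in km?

13397 km

Δψ = ln[tan(π/4+φ₂/2)/tan(π/4+φ₁/2)] = +1.0197;  Δφ = +0.6817 rad,  Δλ = +2.9733 rad
q = Δφ/Δψ = 0.6686
d = R·√(Δφ² + q²Δλ²) = 6375·2.10149 = 13397 km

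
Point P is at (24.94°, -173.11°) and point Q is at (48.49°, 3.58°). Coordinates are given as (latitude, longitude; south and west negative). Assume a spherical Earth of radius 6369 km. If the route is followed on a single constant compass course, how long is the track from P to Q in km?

Δψ = ln[tan(π/4+φ₂/2)/tan(π/4+φ₁/2)] = +0.5206;  Δφ = +0.4110 rad,  Δλ = +3.0838 rad
q = Δφ/Δψ = 0.7895
d = R·√(Δφ² + q²Δλ²) = 6369·2.46925 = 15727 km

15727 km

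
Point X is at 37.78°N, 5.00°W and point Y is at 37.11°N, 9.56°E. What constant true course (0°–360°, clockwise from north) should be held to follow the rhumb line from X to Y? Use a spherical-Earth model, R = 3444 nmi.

93.3°

Meridional parts: M(φ₁)=+0.7131, M(φ₂)=+0.6984 → ΔM = -0.0147;  Δλ = +0.2541 rad
tan C = Δλ / ΔM = -17.2531 → C = 93.32°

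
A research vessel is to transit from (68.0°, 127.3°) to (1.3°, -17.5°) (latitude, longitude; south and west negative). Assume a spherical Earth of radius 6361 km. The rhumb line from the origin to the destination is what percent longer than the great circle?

16.2%

Great circle: σ = 1.8598 rad → d_gc = Rσ = 11830.2 km
Rhumb: Δφ = -1.1641, Δλ = -2.5272, Δψ = -1.6152, q = Δφ/Δψ = 0.7207 → d_rh = R√(Δφ²+q²Δλ²) = 13750.3 km
Excess = (13750.3 − 11830.2) / 11830.2 = 1920.1 / 11830.2 = 16.23% ≈ 16.2%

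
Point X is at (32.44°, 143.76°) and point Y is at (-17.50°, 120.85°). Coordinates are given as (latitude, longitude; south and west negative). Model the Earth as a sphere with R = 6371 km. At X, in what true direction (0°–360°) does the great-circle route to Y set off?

207.1°

N = sin Δλ·cos φ₂ = -0.3713;  D = cos φ₁ sin φ₂ − sin φ₁ cos φ₂ cos Δλ = -0.7250
initial course = atan2(N, D) = 207.12°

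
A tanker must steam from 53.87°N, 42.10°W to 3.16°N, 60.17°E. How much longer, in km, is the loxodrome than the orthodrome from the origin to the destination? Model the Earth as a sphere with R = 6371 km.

482 km

Great circle: cos σ = sin φ₁ sin φ₂ + cos φ₁ cos φ₂ cos Δλ,  σ = 1.6515 rad → d_gc = 10521.6 km
Rhumb line: Δψ = -1.0651, q = Δφ/Δψ = 0.8309, d_rh = R√(Δφ²+q²Δλ²) = 11003.8 km
Excess = 11003.8 − 10521.6 = 482.2 ≈ 482 km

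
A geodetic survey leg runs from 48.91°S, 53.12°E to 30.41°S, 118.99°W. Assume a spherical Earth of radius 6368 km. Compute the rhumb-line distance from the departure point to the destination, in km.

14717 km

Δψ = ln[tan(π/4+φ₂/2)/tan(π/4+φ₁/2)] = +0.4238;  Δφ = +0.3229 rad,  Δλ = -3.0039 rad
q = Δφ/Δψ = 0.7618
d = R·√(Δφ² + q²Δλ²) = 6368·2.31112 = 14717 km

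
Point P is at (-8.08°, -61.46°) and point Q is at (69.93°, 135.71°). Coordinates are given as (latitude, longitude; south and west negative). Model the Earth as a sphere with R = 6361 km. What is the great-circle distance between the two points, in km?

13008 km

cos σ = sin φ₁ sin φ₂ + cos φ₁ cos φ₂ cos Δλ
      = sin(-8.08°)sin(69.93°) + cos(-8.08°)cos(69.93°)cos(-162.83°) = -0.4566
σ = 117.170° → d = Rσ = 6361·2.04501 = 13008 km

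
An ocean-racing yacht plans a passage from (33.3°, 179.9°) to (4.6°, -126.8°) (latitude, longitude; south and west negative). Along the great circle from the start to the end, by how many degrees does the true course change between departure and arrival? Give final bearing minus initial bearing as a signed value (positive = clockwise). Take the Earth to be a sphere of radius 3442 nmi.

Initial bearing θ₁ = atan2(sin Δλ cos φ₂, cos φ₁ sin φ₂ − sin φ₁ cos φ₂ cos Δλ) = 108.02°
Final bearing θ₂ = (initial bearing from the destination back to the start) + 180° = 127.12°
Δθ = θ₂ − θ₁ = +19.1°

+19.1°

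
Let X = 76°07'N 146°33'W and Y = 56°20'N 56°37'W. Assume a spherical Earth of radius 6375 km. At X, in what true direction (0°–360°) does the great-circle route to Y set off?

N = sin Δλ·cos φ₂ = +0.5544;  D = cos φ₁ sin φ₂ − sin φ₁ cos φ₂ cos Δλ = +0.1991
initial course = atan2(N, D) = 70.25°

70.2°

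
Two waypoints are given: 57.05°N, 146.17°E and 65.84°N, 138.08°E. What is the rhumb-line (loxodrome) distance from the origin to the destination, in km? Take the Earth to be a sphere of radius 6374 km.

1067 km

Rhumb course C = atan2(Δλ, Δψ) with Δψ = ln[tan(π/4+φ₂/2)/tan(π/4+φ₁/2)] = +0.3234, Δλ = -0.1412 → C = 336.42°
d = R·|Δφ| / |cos C| = 6374·0.15341 / 0.91647 = 1067 km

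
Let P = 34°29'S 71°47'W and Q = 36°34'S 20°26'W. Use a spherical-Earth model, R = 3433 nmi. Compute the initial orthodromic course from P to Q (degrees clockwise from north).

108.3°

θ = atan2( sin Δλ·cos φ₂ ,  cos φ₁ sin φ₂ − sin φ₁ cos φ₂ cos Δλ )
  = atan2(+0.6273, -0.2071) = 108.27°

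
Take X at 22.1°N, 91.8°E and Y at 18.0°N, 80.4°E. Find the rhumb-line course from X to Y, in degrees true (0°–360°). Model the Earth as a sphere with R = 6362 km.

Meridional parts: M(φ₁)=+0.3957, M(φ₂)=+0.3195 → ΔM = -0.0762;  Δλ = -0.1990 rad
tan C = Δλ / ΔM = +2.6113 → C = 249.05°

249.0°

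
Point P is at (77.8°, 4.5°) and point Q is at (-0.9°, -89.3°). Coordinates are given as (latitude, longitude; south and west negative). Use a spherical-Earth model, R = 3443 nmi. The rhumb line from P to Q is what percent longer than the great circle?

6.1%

Great circle: σ = 1.6002 rad → d_gc = Rσ = 5509.3 nmi
Rhumb: Δφ = -1.3736, Δλ = -1.6371, Δψ = -2.2519, q = Δφ/Δψ = 0.6100 → d_rh = R√(Δφ²+q²Δλ²) = 5846.9 nmi
Excess = (5846.9 − 5509.3) / 5509.3 = 337.6 / 5509.3 = 6.13% ≈ 6.1%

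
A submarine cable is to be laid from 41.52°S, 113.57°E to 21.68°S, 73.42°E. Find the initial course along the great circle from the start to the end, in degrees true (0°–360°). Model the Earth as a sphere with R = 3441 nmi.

N = sin Δλ·cos φ₂ = -0.5992;  D = cos φ₁ sin φ₂ − sin φ₁ cos φ₂ cos Δλ = +0.1942
initial course = atan2(N, D) = 287.96°

288.0°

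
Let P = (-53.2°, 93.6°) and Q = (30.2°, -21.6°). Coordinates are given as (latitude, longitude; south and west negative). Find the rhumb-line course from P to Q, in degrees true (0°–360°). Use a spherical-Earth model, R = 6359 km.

309.4°

Δψ = ln[tan(π/4+φ₂/2)/tan(π/4+φ₁/2)] = +1.6540
Δλ = -2.0106 rad (taken the short way round)
course = atan2(Δλ, Δψ) = 309.44°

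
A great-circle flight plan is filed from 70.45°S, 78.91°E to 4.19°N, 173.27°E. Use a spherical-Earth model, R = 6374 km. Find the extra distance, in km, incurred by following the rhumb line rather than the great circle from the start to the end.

552 km

Great circle: cos σ = sin φ₁ sin φ₂ + cos φ₁ cos φ₂ cos Δλ,  σ = 1.6652 rad → d_gc = 10613.7 km
Rhumb line: Δψ = +1.8318, q = Δφ/Δψ = 0.7112, d_rh = R√(Δφ²+q²Δλ²) = 11165.9 km
Excess = 11165.9 − 10613.7 = 552.2 ≈ 552 km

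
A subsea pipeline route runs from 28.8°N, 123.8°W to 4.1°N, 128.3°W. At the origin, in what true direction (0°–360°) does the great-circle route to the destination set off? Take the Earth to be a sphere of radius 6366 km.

190.6°

N = sin Δλ·cos φ₂ = -0.0783;  D = cos φ₁ sin φ₂ − sin φ₁ cos φ₂ cos Δλ = -0.4164
initial course = atan2(N, D) = 190.64°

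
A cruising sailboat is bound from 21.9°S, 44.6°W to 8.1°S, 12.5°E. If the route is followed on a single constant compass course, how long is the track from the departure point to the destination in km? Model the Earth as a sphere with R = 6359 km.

6294 km

Rhumb course C = atan2(Δλ, Δψ) with Δψ = ln[tan(π/4+φ₂/2)/tan(π/4+φ₁/2)] = +0.2500, Δλ = +0.9966 → C = 75.92°
d = R·|Δφ| / |cos C| = 6359·0.24086 / 0.24336 = 6294 km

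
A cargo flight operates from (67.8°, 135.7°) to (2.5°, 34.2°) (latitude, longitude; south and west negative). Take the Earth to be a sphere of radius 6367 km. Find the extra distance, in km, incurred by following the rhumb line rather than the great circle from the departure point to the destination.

659 km

Great circle: cos σ = sin φ₁ sin φ₂ + cos φ₁ cos φ₂ cos Δλ,  σ = 1.6057 rad → d_gc = 10223.3 km
Rhumb line: Δψ = -1.5850, q = Δφ/Δψ = 0.7190, d_rh = R√(Δφ²+q²Δλ²) = 10882.7 km
Excess = 10882.7 − 10223.3 = 659.4 ≈ 659 km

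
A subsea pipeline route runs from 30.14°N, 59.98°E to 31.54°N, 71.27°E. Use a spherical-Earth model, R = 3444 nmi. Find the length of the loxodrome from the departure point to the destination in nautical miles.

Δψ = ln[tan(π/4+φ₂/2)/tan(π/4+φ₁/2)] = +0.0285;  Δφ = +0.0244 rad,  Δλ = +0.1970 rad
q = Δφ/Δψ = 0.8586
d = R·√(Δφ² + q²Δλ²) = 3444·0.17093 = 589 nmi

589 nmi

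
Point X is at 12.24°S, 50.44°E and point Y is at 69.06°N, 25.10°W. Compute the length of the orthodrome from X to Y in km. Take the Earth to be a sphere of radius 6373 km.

Haversine: a = sin²(Δφ/2)+cos φ₁ cos φ₂ sin²(Δλ/2) = 0.55540;  σ = 2·atan2(√a,√(1−a))
σ = 96.361° → d = Rσ = 6373·1.68182 = 10718 km

10718 km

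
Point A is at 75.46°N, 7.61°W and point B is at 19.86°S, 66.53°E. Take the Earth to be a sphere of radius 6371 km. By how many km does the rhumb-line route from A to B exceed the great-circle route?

315 km

Great circle: cos σ = sin φ₁ sin φ₂ + cos φ₁ cos φ₂ cos Δλ,  σ = 1.8383 rad → d_gc = 11711.7 km
Rhumb line: Δψ = -2.4129, q = Δφ/Δψ = 0.6895, d_rh = R√(Δφ²+q²Δλ²) = 12027.1 km
Excess = 12027.1 − 11711.7 = 315.4 ≈ 315 km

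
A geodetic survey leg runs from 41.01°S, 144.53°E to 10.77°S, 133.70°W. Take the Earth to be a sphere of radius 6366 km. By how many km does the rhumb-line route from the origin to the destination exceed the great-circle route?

Great circle: cos σ = sin φ₁ sin φ₂ + cos φ₁ cos φ₂ cos Δλ,  σ = 1.3400 rad → d_gc = 8530.6 km
Rhumb line: Δψ = +0.5970, q = Δφ/Δψ = 0.8841, d_rh = R√(Δφ²+q²Δλ²) = 8706.3 km
Excess = 8706.3 − 8530.6 = 175.7 ≈ 176 km

176 km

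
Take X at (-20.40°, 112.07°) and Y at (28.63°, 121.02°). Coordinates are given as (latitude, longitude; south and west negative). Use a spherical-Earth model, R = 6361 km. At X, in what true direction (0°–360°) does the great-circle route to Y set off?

θ = atan2( sin Δλ·cos φ₂ ,  cos φ₁ sin φ₂ − sin φ₁ cos φ₂ cos Δλ )
  = atan2(+0.1366, +0.7513) = 10.30°

10.3°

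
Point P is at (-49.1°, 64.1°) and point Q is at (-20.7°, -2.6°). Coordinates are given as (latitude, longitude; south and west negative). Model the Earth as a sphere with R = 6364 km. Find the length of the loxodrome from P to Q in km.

Rhumb course C = atan2(Δλ, Δψ) with Δψ = ln[tan(π/4+φ₂/2)/tan(π/4+φ₁/2)] = +0.6171, Δλ = -1.1641 → C = 297.93°
d = R·|Δφ| / |cos C| = 6364·0.49567 / 0.46834 = 6735 km

6735 km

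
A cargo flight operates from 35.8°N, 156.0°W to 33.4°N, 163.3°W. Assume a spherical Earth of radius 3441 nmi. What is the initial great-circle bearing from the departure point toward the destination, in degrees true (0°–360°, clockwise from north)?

250.3°

θ = atan2( sin Δλ·cos φ₂ ,  cos φ₁ sin φ₂ − sin φ₁ cos φ₂ cos Δλ )
  = atan2(-0.1061, -0.0379) = 250.33°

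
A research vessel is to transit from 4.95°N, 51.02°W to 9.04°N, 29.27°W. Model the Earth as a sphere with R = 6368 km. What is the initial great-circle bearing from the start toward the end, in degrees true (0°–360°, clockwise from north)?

N = sin Δλ·cos φ₂ = +0.3660;  D = cos φ₁ sin φ₂ − sin φ₁ cos φ₂ cos Δλ = +0.0774
initial course = atan2(N, D) = 78.06°

78.1°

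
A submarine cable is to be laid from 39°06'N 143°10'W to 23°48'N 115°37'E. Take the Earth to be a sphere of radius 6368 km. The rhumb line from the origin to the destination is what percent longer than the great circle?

Great circle: σ = 1.4541 rad → d_gc = Rσ = 9260.0 km
Rhumb: Δφ = -0.2670, Δλ = -1.7666, Δψ = -0.3147, q = Δφ/Δψ = 0.8486 → d_rh = R√(Δφ²+q²Δλ²) = 9697.1 km
Excess = (9697.1 − 9260.0) / 9260.0 = 437.1 / 9260.0 = 4.72% ≈ 4.7%

4.7%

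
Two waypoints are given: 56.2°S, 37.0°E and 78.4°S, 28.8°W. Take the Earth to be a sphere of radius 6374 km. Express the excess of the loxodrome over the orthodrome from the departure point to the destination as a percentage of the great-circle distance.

4.8%

Great circle: σ = 0.5358 rad → d_gc = Rσ = 3415.1 km
Rhumb: Δφ = -0.3875, Δλ = -1.1484, Δψ = -1.0956, q = Δφ/Δψ = 0.3536 → d_rh = R√(Δφ²+q²Δλ²) = 3577.8 km
Excess = (3577.8 − 3415.1) / 3415.1 = 162.7 / 3415.1 = 4.76% ≈ 4.8%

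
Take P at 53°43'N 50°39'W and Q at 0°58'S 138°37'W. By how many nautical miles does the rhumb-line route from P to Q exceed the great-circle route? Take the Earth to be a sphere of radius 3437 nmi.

Great circle: cos σ = sin φ₁ sin φ₂ + cos φ₁ cos φ₂ cos Δλ,  σ = 1.5634 rad → d_gc = 5373.4 nmi
Rhumb line: Δψ = -1.1327, q = Δφ/Δψ = 0.8426, d_rh = R√(Δφ²+q²Δλ²) = 5525.4 nmi
Excess = 5525.4 − 5373.4 = 152.0 ≈ 152 nmi

152 nmi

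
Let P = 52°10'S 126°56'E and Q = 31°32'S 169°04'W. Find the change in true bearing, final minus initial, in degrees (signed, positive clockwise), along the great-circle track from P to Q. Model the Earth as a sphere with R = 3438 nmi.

At departure: θ₁ = atan2(sin Δλ cos φ₂, cos φ₁ sin φ₂ − sin φ₁ cos φ₂ cos Δλ) = 91.92°
At arrival: θ₂ = atan2(sin Δλ cos φ₁, −cos φ₂ sin φ₁ + sin φ₂ cos φ₁ cos Δλ) = 45.99°
Δθ = θ₂ − θ₁ = -45.9°

-45.9°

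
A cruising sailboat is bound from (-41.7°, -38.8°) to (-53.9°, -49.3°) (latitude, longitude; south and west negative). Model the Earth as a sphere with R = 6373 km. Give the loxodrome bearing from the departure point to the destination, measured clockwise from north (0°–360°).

Meridional parts: M(φ₁)=-0.8021, M(φ₂)=-1.1212 → ΔM = -0.3191;  Δλ = -0.1833 rad
tan C = Δλ / ΔM = +0.5743 → C = 209.87°

209.9°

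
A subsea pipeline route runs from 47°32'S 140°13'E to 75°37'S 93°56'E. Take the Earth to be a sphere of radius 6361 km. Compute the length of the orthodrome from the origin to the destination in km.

cos σ = sin φ₁ sin φ₂ + cos φ₁ cos φ₂ cos Δλ
      = sin(-47.53°)sin(-75.62°) + cos(-47.53°)cos(-75.62°)cos(-46.28°) = 0.8305
σ = 33.854° → d = Rσ = 6361·0.59087 = 3759 km

3759 km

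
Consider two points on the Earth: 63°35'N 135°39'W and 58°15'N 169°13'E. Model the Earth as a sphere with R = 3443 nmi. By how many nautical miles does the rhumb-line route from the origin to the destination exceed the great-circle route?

Great circle: cos σ = sin φ₁ sin φ₂ + cos φ₁ cos φ₂ cos Δλ,  σ = 0.4615 rad → d_gc = 1588.9 nmi
Rhumb line: Δψ = -0.1920, q = Δφ/Δψ = 0.4848, d_rh = R√(Δφ²+q²Δλ²) = 1637.7 nmi
Excess = 1637.7 − 1588.9 = 48.8 ≈ 49 nmi

49 nmi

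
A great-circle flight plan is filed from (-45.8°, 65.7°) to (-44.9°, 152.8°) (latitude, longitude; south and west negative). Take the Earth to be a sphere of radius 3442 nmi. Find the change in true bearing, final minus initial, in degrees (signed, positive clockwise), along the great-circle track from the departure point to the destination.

-68.1°

At departure: θ₁ = atan2(sin Δλ cos φ₂, cos φ₁ sin φ₂ − sin φ₁ cos φ₂ cos Δλ) = 123.40°
At arrival: θ₂ = atan2(sin Δλ cos φ₁, −cos φ₂ sin φ₁ + sin φ₂ cos φ₁ cos Δλ) = 55.26°
Δθ = θ₂ − θ₁ = -68.1°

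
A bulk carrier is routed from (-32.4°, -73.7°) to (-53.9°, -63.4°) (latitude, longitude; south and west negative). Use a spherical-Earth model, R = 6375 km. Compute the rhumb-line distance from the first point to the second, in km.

Δψ = ln[tan(π/4+φ₂/2)/tan(π/4+φ₁/2)] = -0.5229;  Δφ = -0.3752 rad,  Δλ = +0.1798 rad
q = Δφ/Δψ = 0.7176
d = R·√(Δφ² + q²Δλ²) = 6375·0.39680 = 2530 km

2530 km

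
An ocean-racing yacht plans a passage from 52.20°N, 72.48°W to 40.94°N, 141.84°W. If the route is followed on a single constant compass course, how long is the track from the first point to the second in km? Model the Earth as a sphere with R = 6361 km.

Δψ = ln[tan(π/4+φ₂/2)/tan(π/4+φ₁/2)] = -0.2874;  Δφ = -0.1965 rad,  Δλ = -1.2106 rad
q = Δφ/Δψ = 0.6839
d = R·√(Δφ² + q²Δλ²) = 6361·0.85088 = 5412 km

5412 km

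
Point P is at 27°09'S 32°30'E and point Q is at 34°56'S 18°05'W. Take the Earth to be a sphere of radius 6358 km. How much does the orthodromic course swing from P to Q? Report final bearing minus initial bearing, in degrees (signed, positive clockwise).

+27.4°

Initial bearing θ₁ = atan2(sin Δλ cos φ₂, cos φ₁ sin φ₂ − sin φ₁ cos φ₂ cos Δλ) = 246.76°
Final bearing θ₂ = (initial bearing from the destination back to the start) + 180° = 274.21°
Δθ = θ₂ − θ₁ = +27.4°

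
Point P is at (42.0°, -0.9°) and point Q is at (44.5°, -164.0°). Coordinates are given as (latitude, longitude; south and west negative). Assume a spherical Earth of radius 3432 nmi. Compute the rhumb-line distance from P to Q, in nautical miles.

Δψ = ln[tan(π/4+φ₂/2)/tan(π/4+φ₁/2)] = +0.0599;  Δφ = +0.0436 rad,  Δλ = -2.8466 rad
q = Δφ/Δψ = 0.7282
d = R·√(Δφ² + q²Δλ²) = 3432·2.07341 = 7116 nmi

7116 nmi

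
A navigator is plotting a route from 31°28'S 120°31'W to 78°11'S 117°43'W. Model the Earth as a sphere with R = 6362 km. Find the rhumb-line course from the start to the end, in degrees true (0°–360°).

Meridional parts: M(φ₁)=-0.5791, M(φ₂)=-2.2683 → ΔM = -1.6892;  Δλ = +0.0489 rad
tan C = Δλ / ΔM = -0.0289 → C = 178.34°

178.3°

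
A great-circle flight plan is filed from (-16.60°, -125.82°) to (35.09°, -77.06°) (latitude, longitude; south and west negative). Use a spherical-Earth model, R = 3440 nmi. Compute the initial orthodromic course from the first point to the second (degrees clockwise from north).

41.1°

N = sin Δλ·cos φ₂ = +0.6153;  D = cos φ₁ sin φ₂ − sin φ₁ cos φ₂ cos Δλ = +0.7050
initial course = atan2(N, D) = 41.11°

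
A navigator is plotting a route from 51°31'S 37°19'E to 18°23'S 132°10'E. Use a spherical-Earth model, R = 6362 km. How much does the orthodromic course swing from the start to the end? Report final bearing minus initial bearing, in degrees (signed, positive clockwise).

-66.1°

Initial bearing θ₁ = atan2(sin Δλ cos φ₂, cos φ₁ sin φ₂ − sin φ₁ cos φ₂ cos Δλ) = 105.32°
Final bearing θ₂ = (initial bearing from the destination back to the start) + 180° = 39.23°
Δθ = θ₂ − θ₁ = -66.1°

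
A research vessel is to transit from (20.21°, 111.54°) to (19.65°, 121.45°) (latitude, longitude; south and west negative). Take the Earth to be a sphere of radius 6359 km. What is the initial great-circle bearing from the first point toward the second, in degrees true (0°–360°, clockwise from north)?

91.7°

θ = atan2( sin Δλ·cos φ₂ ,  cos φ₁ sin φ₂ − sin φ₁ cos φ₂ cos Δλ )
  = atan2(+0.1621, -0.0049) = 91.74°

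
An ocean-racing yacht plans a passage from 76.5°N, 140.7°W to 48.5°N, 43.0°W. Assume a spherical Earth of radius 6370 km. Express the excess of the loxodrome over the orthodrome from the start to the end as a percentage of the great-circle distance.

10.5%

Great circle: σ = 0.7848 rad → d_gc = Rσ = 4999.1 km
Rhumb: Δφ = -0.4887, Δλ = +1.7052, Δψ = -1.1635, q = Δφ/Δψ = 0.4200 → d_rh = R√(Δφ²+q²Δλ²) = 5523.2 km
Excess = (5523.2 − 4999.1) / 4999.1 = 524.1 / 4999.1 = 10.48% ≈ 10.5%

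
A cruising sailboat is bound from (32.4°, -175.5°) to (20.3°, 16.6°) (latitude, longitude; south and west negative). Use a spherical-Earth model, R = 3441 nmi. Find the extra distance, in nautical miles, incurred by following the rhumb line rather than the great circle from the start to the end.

1470 nmi

Great circle: cos σ = sin φ₁ sin φ₂ + cos φ₁ cos φ₂ cos Δλ,  σ = 2.1999 rad → d_gc = 7569.7 nmi
Rhumb line: Δψ = -0.2363, q = Δφ/Δψ = 0.8936, d_rh = R√(Δφ²+q²Δλ²) = 9040.0 nmi
Excess = 9040.0 − 7569.7 = 1470.3 ≈ 1470 nmi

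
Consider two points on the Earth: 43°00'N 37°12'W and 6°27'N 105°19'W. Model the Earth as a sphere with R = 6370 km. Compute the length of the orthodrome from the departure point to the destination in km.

Haversine: a = sin²(Δφ/2)+cos φ₁ cos φ₂ sin²(Δλ/2) = 0.32626;  σ = 2·atan2(√a,√(1−a))
σ = 69.667° → d = Rσ = 6370·1.21592 = 7745 km

7745 km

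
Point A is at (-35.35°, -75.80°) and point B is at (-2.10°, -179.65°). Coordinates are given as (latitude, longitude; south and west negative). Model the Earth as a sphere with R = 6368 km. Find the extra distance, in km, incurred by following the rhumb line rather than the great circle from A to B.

242 km

Great circle: cos σ = sin φ₁ sin φ₂ + cos φ₁ cos φ₂ cos Δλ,  σ = 1.7456 rad → d_gc = 11116.0 km
Rhumb line: Δψ = +0.6236, q = Δφ/Δψ = 0.9305, d_rh = R√(Δφ²+q²Δλ²) = 11358.3 km
Excess = 11358.3 − 11116.0 = 242.3 ≈ 242 km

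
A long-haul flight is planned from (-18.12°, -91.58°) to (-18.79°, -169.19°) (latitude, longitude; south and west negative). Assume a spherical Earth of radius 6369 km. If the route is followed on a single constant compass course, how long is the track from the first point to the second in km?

8184 km

Δψ = ln[tan(π/4+φ₂/2)/tan(π/4+φ₁/2)] = -0.0123;  Δφ = -0.0117 rad,  Δλ = -1.3546 rad
q = Δφ/Δψ = 0.9486
d = R·√(Δφ² + q²Δλ²) = 6369·1.28493 = 8184 km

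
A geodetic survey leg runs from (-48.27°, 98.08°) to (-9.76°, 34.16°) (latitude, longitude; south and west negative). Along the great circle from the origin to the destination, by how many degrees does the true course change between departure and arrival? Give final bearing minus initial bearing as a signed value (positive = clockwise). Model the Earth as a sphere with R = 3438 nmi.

At departure: θ₁ = atan2(sin Δλ cos φ₂, cos φ₁ sin φ₂ − sin φ₁ cos φ₂ cos Δλ) = 283.38°
At arrival: θ₂ = atan2(sin Δλ cos φ₁, −cos φ₂ sin φ₁ + sin φ₂ cos φ₁ cos Δλ) = 318.92°
Δθ = θ₂ − θ₁ = +35.5°

+35.5°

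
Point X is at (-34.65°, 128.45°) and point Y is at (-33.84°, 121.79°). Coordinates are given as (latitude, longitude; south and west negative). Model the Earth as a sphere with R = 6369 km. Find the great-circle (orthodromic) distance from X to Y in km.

618 km

Haversine: a = sin²(Δφ/2)+cos φ₁ cos φ₂ sin²(Δλ/2) = 0.00236;  σ = 2·atan2(√a,√(1−a))
σ = 5.564° → d = Rσ = 6369·0.09710 = 618 km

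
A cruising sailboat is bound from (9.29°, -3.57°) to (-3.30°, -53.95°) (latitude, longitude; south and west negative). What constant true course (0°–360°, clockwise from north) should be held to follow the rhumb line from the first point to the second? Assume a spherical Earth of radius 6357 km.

255.9°

Δψ = ln[tan(π/4+φ₂/2)/tan(π/4+φ₁/2)] = -0.2205
Δλ = -0.8793 rad (taken the short way round)
course = atan2(Δλ, Δψ) = 255.92°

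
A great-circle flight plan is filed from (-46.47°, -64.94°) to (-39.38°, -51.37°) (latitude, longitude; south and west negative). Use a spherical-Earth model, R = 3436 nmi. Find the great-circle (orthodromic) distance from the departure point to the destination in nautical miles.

Haversine: a = sin²(Δφ/2)+cos φ₁ cos φ₂ sin²(Δλ/2) = 0.01125;  σ = 2·atan2(√a,√(1−a))
σ = 12.179° → d = Rσ = 3436·0.21257 = 730 nmi

730 nmi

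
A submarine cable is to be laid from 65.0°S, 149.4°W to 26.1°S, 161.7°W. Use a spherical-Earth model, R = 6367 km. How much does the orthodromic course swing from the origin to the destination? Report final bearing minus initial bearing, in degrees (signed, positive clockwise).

+9.3°

Initial bearing θ₁ = atan2(sin Δλ cos φ₂, cos φ₁ sin φ₂ − sin φ₁ cos φ₂ cos Δλ) = 342.57°
Final bearing θ₂ = (initial bearing from the destination back to the start) + 180° = 351.90°
Δθ = θ₂ − θ₁ = +9.3°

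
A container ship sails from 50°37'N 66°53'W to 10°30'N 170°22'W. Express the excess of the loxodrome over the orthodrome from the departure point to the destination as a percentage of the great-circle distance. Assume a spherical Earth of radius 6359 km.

5.1%

Great circle: σ = 1.5754 rad → d_gc = Rσ = 10018.0 km
Rhumb: Δφ = -0.7002, Δλ = -1.8061, Δψ = -0.8432, q = Δφ/Δψ = 0.8303 → d_rh = R√(Δφ²+q²Δλ²) = 10524.6 km
Excess = (10524.6 − 10018.0) / 10018.0 = 506.6 / 10018.0 = 5.06% ≈ 5.1%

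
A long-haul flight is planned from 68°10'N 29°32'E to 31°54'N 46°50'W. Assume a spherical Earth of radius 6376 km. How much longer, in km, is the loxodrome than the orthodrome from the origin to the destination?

Great circle: cos σ = sin φ₁ sin φ₂ + cos φ₁ cos φ₂ cos Δλ,  σ = 0.9704 rad → d_gc = 6187.4 km
Rhumb line: Δψ = -1.0578, q = Δφ/Δψ = 0.5984, d_rh = R√(Δφ²+q²Δλ²) = 6492.3 km
Excess = 6492.3 − 6187.4 = 304.9 ≈ 305 km

305 km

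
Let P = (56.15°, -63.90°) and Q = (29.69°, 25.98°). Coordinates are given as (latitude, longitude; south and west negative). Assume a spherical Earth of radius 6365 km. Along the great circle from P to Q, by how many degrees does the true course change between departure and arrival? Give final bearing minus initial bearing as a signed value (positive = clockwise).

Initial bearing θ₁ = atan2(sin Δλ cos φ₂, cos φ₁ sin φ₂ − sin φ₁ cos φ₂ cos Δλ) = 72.47°
Final bearing θ₂ = (initial bearing from the destination back to the start) + 180° = 142.31°
Δθ = θ₂ − θ₁ = +69.8°

+69.8°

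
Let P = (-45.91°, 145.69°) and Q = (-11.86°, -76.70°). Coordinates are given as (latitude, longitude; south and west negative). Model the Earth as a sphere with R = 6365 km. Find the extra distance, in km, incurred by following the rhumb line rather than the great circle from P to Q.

1288 km

Great circle: cos σ = sin φ₁ sin φ₂ + cos φ₁ cos φ₂ cos Δλ,  σ = 1.9340 rad → d_gc = 12310.14 km
Rhumb line: Δψ = +0.6955, q = Δφ/Δψ = 0.8544, d_rh = R√(Δφ²+q²Δλ²) = 13598.60 km
Excess = 13598.60 − 12310.14 = 1288.46 ≈ 1288 km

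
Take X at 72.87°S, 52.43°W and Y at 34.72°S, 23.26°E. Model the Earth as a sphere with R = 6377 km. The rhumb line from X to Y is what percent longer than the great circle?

Great circle: σ = 0.9221 rad → d_gc = Rσ = 5880.3 km
Rhumb: Δφ = +0.6658, Δλ = +1.3210, Δψ = +1.2462, q = Δφ/Δψ = 0.5343 → d_rh = R√(Δφ²+q²Δλ²) = 6187.9 km
Excess = (6187.9 − 5880.3) / 5880.3 = 307.6 / 5880.3 = 5.23% ≈ 5.2%

5.2%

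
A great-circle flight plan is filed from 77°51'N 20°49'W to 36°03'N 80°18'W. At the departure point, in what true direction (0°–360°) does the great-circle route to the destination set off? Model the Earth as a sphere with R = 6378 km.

248.3°

θ = atan2( sin Δλ·cos φ₂ ,  cos φ₁ sin φ₂ − sin φ₁ cos φ₂ cos Δλ )
  = atan2(-0.6965, -0.2775) = 248.28°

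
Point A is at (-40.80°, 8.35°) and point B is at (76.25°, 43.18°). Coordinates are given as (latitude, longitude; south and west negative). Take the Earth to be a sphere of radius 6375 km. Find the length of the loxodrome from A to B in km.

13307 km

Δψ = ln[tan(π/4+φ₂/2)/tan(π/4+φ₁/2)] = +2.8968;  Δφ = +2.0429 rad,  Δλ = +0.6079 rad
q = Δφ/Δψ = 0.7052
d = R·√(Δφ² + q²Δλ²) = 6375·2.08741 = 13307 km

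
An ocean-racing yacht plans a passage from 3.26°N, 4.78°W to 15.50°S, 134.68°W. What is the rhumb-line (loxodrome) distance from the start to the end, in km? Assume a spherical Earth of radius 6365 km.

14434 km

Δψ = ln[tan(π/4+φ₂/2)/tan(π/4+φ₁/2)] = -0.3308;  Δφ = -0.3274 rad,  Δλ = -2.2672 rad
q = Δφ/Δψ = 0.9897
d = R·√(Δφ² + q²Δλ²) = 6365·2.26770 = 14434 km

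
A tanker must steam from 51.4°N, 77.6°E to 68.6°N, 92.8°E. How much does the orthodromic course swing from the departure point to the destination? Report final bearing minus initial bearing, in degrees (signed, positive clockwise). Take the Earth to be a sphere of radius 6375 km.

+13.3°

At departure: θ₁ = atan2(sin Δλ cos φ₂, cos φ₁ sin φ₂ − sin φ₁ cos φ₂ cos Δλ) = 17.38°
At arrival: θ₂ = atan2(sin Δλ cos φ₁, −cos φ₂ sin φ₁ + sin φ₂ cos φ₁ cos Δλ) = 30.71°
Δθ = θ₂ − θ₁ = +13.3°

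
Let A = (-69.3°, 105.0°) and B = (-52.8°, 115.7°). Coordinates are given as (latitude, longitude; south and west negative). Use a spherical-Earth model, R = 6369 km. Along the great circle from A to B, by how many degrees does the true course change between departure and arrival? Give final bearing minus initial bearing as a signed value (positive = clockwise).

At departure: θ₁ = atan2(sin Δλ cos φ₂, cos φ₁ sin φ₂ − sin φ₁ cos φ₂ cos Δλ) = 22.26°
At arrival: θ₂ = atan2(sin Δλ cos φ₁, −cos φ₂ sin φ₁ + sin φ₂ cos φ₁ cos Δλ) = 12.80°
Δθ = θ₂ − θ₁ = -9.5°

-9.5°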